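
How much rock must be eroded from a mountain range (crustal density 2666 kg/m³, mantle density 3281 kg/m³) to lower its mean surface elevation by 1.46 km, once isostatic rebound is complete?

Net drop Δ = e − u = e − e ρ_c/ρ_m = e (ρ_m − ρ_c)/ρ_m.
e = Δ ρ_m/(ρ_m − ρ_c) = 1.46 km × 3281/615 = 7.79 km.

7.79 km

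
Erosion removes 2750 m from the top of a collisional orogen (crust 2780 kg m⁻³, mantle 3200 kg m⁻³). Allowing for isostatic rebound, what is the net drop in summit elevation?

361 m

Rebound u = e ρ_c/ρ_m = 2750 m × 2780/3200 = 2389 m.
Net surface drop = e − u = 2750 m − 2389 m = e (ρ_m − ρ_c)/ρ_m = 361 m.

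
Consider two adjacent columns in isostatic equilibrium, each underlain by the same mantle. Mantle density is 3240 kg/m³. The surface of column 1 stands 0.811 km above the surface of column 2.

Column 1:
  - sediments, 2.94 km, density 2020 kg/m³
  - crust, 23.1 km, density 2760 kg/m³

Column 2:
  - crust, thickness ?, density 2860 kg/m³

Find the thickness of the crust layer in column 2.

Take the compensation level at the base of the deeper column (depth z_c below the surface of column 1) and equate Σ ρ_i t_i down to z_c; mantle fills any gap and the z_c terms cancel.
Column 1: 2.94×2020 + 23.1×2760 + (z_c − 26.04)×3240
Column 2: 0.811×0 + x×2860 + (z_c − 0.811 − 0 − x)×3240
The z_c×3240 term appears on both sides and cancels. Collect the known terms of each column as K = Σ(ρt)_known − 3240 × (depth of known layers): K_1 = 69694.8 − 3240×26.04 = −14674.8; K_2 = 0 − 3240×(0.811 + 0) = −2627.64.
Balance: K_1 = K_2 − x×(3240 − 2860), so x = (K_2 − K_1)/(3240 − 2860) = 12047.2/380 = 31.7 km.

31.7 km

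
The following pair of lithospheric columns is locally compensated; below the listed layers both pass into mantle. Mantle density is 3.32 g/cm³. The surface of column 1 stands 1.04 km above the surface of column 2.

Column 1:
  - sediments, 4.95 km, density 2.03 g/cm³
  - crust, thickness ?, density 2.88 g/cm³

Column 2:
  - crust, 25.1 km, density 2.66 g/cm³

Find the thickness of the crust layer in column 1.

Take the compensation level at the base of the deeper column (depth z_c below the surface of column 1) and equate Σ ρ_i t_i down to z_c; mantle fills any gap and the z_c terms cancel.
Column 1: 4.95×2.03 + x×2.88 + (z_c − 4.95 − x)×3.32
Column 2: 1.04×0 + 25.1×2.66 + (z_c − 1.04 − 25.1)×3.32
The z_c×3.32 term appears on both sides and cancels. Collect the known terms of each column as K = Σ(ρt)_known − 3.32 × (depth of known layers): K_1 = 10.0485 − 3.32×4.95 = −6.3855; K_2 = 66.766 − 3.32×(1.04 + 25.1) = −20.0188.
Balance: K_1 − x×(3.32 − 2.88) = K_2, so x = (K_1 − K_2)/(3.32 − 2.88) = 13.6333/0.44 = 31 km.

31 km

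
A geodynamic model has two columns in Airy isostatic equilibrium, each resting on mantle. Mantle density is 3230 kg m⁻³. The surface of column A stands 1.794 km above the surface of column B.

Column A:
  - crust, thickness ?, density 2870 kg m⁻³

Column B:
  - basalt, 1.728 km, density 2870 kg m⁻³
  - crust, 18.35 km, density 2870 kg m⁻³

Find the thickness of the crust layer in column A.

36.2 km

Take the compensation level at the base of the deeper column (depth z_c below the surface of column A) and equate Σ ρ_i t_i down to z_c; mantle fills any gap and the z_c terms cancel.
Column A: x×2870 + (z_c − 0 − x)×3230
Column B: 1.794×0 + 1.728×2870 + 18.35×2870 + (z_c − 1.794 − 20.078)×3230
The z_c×3230 term appears on both sides and cancels. Collect the known terms of each column as K = Σ(ρt)_known − 3230 × (depth of known layers): K_A = 0 − 3230×0 = 0; K_B = 57623.86 − 3230×(1.794 + 20.078) = −13022.7.
Balance: K_A − x×(3230 − 2870) = K_B, so x = (K_A − K_B)/(3230 − 2870) = 13022.7/360 = 36.2 km.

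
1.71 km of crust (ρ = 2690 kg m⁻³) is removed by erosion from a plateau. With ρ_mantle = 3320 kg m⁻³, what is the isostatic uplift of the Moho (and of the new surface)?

1.39 km

Unloading: uplift u = e ρ_c/ρ_m = 1.71 km × 2690/3320 = 1.39 km.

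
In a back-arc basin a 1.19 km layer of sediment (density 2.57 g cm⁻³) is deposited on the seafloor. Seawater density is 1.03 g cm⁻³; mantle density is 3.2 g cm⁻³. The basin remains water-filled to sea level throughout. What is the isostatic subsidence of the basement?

0.845 km

Submarine loading: the sediment displaces seawater, and the subsidence is in turn flooded, so s (ρ_m − ρ_w) = t (ρ_sed − ρ_w).
s = 1.19 km × (2.57 − 1.03) / (3.2 − 1.03) = 0.845 km.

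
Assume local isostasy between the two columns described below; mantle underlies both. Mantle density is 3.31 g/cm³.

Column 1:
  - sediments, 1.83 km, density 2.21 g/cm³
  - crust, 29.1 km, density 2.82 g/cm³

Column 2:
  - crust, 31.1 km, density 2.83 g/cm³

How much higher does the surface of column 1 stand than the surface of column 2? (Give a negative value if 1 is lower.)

For any compensation level in the mantle, the mantle terms cancel and isostasy reduces to e = (Σt_1 − Σt_2) − (Σ(ρt)_1 − Σ(ρt)_2) / ρ_m.
Σt_1 = 30.93 km; Σt_2 = 31.1 km; Σ(ρt)_1 = 86.1063; Σ(ρt)_2 = 88.013 (in km·g/cm³).
e = (30.93 − 31.1) − (86.1063 − 88.013) / 3.31 = 0.406 km.

0.406 km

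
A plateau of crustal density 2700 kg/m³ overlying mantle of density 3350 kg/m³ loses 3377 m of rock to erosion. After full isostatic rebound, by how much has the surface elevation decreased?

Rebound u = e ρ_c/ρ_m = 3377 m × 2700/3350 = 2722 m.
Net surface drop = e − u = 3377 m − 2722 m = e (ρ_m − ρ_c)/ρ_m = 655 m.

655 m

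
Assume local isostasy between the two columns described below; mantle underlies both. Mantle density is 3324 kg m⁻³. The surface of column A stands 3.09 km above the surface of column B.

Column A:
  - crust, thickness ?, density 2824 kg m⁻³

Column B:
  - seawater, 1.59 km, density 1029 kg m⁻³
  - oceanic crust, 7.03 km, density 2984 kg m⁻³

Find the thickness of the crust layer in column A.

Take the compensation level at the base of the deeper column (depth z_c below the surface of column A) and equate Σ ρ_i t_i down to z_c; mantle fills any gap and the z_c terms cancel.
Column A: x×2824 + (z_c − 0 − x)×3324
Column B: 3.09×0 + 1.59×1029 + 7.03×2984 + (z_c − 3.09 − 8.62)×3324
The z_c×3324 term appears on both sides and cancels. Collect the known terms of each column as K = Σ(ρt)_known − 3324 × (depth of known layers): K_A = 0 − 3324×0 = 0; K_B = 22613.63 − 3324×(3.09 + 8.62) = −16310.41.
Balance: K_A − x×(3324 − 2824) = K_B, so x = (K_A − K_B)/(3324 − 2824) = 16310.4/500 = 32.6 km.

32.6 km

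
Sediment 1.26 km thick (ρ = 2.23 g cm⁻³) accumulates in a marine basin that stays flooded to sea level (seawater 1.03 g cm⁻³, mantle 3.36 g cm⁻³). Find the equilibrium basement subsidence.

0.649 km

Submarine loading: the sediment displaces seawater, and the subsidence is in turn flooded, so s (ρ_m − ρ_w) = t (ρ_sed − ρ_w).
s = 1.26 km × (2.23 − 1.03) / (3.36 − 1.03) = 0.649 km.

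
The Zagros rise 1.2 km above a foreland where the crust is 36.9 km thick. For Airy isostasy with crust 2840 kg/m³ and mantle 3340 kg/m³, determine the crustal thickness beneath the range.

44.9 km

Root depth r = h ρ_c / (ρ_m − ρ_c) = 1.2 km × 2840 / 500 = 6.816 km.
Total thickness = T + h + r = 36.9 km + 1.2 km + 6.816 km = 44.9 km.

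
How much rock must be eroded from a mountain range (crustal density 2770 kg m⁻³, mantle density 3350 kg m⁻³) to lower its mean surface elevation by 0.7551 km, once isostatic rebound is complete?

4.36 km

Net drop Δ = e − u = e − e ρ_c/ρ_m = e (ρ_m − ρ_c)/ρ_m.
e = Δ ρ_m/(ρ_m − ρ_c) = 0.7551 km × 3350/580 = 4.36 km.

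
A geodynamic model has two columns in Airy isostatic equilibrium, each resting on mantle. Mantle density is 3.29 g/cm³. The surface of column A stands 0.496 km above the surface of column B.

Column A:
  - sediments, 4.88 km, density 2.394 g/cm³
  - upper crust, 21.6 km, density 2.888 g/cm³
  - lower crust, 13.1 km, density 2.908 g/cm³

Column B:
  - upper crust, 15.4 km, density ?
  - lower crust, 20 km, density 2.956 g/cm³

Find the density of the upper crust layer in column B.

2.66 g/cm³

Take the compensation level at the base of the deeper column (depth z_c below the surface of column A) and equate Σ ρ_i t_i down to z_c; mantle fills any gap and the z_c terms cancel.
Column A: 4.88×2.394 + 21.6×2.888 + 13.1×2.908 + (z_c − 39.58)×3.29
Column B: 0.496×0 + 15.4×ρ + 20×2.956 + (z_c − 0.496 − 35.4)×3.29
The z_c×3.29 term appears on both sides and cancels. Collect the known terms of each column as K = Σ(ρt)_known − 3.29 × (depth of known layers): K_A = 112.15832 − 3.29×39.58 = −18.05988; K_B = 59.12 − 3.29×(0.496 + 35.4) = −58.97784.
Balance: K_A = K_B + 15.4×ρ, so ρ = (K_A − K_B)/15.4 = 40.918/15.4 = 2.66 g/cm³.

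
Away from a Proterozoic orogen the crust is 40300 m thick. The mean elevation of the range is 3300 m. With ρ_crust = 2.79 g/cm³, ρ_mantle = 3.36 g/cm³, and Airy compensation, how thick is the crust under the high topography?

59800 m

Root depth r = h ρ_c / (ρ_m − ρ_c) = 3300 m × 2.79 / 0.57 = 16150 m.
Total thickness = T + h + r = 40300 m + 3300 m + 16150 m = 59800 m.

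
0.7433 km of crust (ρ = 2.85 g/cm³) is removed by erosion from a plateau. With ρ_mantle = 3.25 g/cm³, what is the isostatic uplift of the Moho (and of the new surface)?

Unloading: uplift u = e ρ_c/ρ_m = 0.7433 km × 2.85/3.25 = 0.652 km.

0.652 km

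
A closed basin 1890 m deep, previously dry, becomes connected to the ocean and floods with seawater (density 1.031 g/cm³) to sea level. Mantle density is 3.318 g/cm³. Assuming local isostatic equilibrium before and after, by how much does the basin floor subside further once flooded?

After flooding the water column is d + s deep. Its weight must equal the weight of mantle displaced by the extra subsidence s: (d + s) ρ_w = s ρ_m.
s = d ρ_w / (ρ_m − ρ_w) = 1890 m × 1.031/(3.318 − 1.031) = 852 m.

852 m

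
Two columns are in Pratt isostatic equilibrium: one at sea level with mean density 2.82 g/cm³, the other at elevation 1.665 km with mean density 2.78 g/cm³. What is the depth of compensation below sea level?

ρ_ref D = ρ (D + h) → D (ρ_ref − ρ) = ρ h.
D = ρ h/(ρ_ref − ρ) = 2.78 × 1.665 km/(2.82 − 2.78) = 116 km.

116 km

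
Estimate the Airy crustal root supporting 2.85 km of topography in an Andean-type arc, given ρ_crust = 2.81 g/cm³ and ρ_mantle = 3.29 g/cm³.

16.7 km

For local isostatic compensation: the weight of the topography is balanced by the buoyancy of the root, ρ_c h = (ρ_m − ρ_c) r.
r = h · ρ_c / (ρ_m − ρ_c) = 2.85 km × 2.81 / (3.29 − 2.81) = 16.7 km.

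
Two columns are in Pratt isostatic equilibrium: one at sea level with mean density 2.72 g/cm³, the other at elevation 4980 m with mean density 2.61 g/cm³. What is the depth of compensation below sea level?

ρ_ref D = ρ (D + h) → D (ρ_ref − ρ) = ρ h.
D = ρ h/(ρ_ref − ρ) = 2.61 × 4980 m/(2.72 − 2.61) = 118000 m.

118000 m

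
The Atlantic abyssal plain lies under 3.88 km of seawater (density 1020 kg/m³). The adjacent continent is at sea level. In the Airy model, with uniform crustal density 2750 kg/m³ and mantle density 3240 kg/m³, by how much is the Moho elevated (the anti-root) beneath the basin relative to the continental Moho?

13.7 km

For local isostatic compensation: replacing crust with seawater at the top is compensated by replacing crust with mantle at the base: d (ρ_c − ρ_w) = a (ρ_m − ρ_c).
a = d (ρ_c − ρ_w)/(ρ_m − ρ_c) = 3.88 km × 1730/490 = 13.7 km.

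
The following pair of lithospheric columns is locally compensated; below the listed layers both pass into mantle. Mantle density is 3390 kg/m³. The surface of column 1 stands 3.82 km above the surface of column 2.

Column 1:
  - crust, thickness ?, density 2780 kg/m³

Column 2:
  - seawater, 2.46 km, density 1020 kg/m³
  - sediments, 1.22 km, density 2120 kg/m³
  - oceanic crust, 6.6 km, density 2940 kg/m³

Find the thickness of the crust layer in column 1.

38.2 km

Take the compensation level at the base of the deeper column (depth z_c below the surface of column 1) and equate Σ ρ_i t_i down to z_c; mantle fills any gap and the z_c terms cancel.
Column 1: x×2780 + (z_c − 0 − x)×3390
Column 2: 3.82×0 + 2.46×1020 + 1.22×2120 + 6.6×2940 + (z_c − 3.82 − 10.28)×3390
The z_c×3390 term appears on both sides and cancels. Collect the known terms of each column as K = Σ(ρt)_known − 3390 × (depth of known layers): K_1 = 0 − 3390×0 = 0; K_2 = 24499.6 − 3390×(3.82 + 10.28) = −23299.4.
Balance: K_1 − x×(3390 − 2780) = K_2, so x = (K_1 − K_2)/(3390 − 2780) = 23299.4/610 = 38.2 km.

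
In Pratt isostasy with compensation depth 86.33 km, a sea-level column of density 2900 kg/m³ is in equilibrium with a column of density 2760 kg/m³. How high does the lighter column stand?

4.38 km

ρ_ref D = ρ (D + h) → h = D (ρ_ref − ρ)/ρ.
h = 86.33 km × (2900 − 2760)/2760 = 4.38 km.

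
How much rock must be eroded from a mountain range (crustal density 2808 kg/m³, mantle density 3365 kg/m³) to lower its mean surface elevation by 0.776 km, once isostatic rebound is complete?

Net drop Δ = e − u = e − e ρ_c/ρ_m = e (ρ_m − ρ_c)/ρ_m.
e = Δ ρ_m/(ρ_m − ρ_c) = 0.776 km × 3365/557 = 4.69 km.

4.69 km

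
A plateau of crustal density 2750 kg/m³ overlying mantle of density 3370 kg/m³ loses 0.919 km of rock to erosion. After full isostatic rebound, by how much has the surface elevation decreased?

0.169 km

Rebound u = e ρ_c/ρ_m = 0.919 km × 2750/3370 = 0.7499 km.
Net surface drop = e − u = 0.919 km − 0.7499 km = e (ρ_m − ρ_c)/ρ_m = 0.169 km.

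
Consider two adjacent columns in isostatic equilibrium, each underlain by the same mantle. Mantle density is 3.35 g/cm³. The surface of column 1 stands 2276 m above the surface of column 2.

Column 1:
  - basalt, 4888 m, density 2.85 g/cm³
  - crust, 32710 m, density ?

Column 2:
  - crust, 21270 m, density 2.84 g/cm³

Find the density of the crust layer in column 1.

Take the compensation level at the base of the deeper column (depth z_c below the surface of column 1) and equate Σ ρ_i t_i down to z_c; mantle fills any gap and the z_c terms cancel.
Column 1: 4888×2.85 + 32710×ρ + (z_c − 37598)×3.35
Column 2: 2276×0 + 21270×2.84 + (z_c − 2276 − 21270)×3.35
The z_c×3.35 term appears on both sides and cancels. Collect the known terms of each column as K = Σ(ρt)_known − 3.35 × (depth of known layers): K_1 = 13930.8 − 3.35×37598 = −112022.5; K_2 = 60406.8 − 3.35×(2276 + 21270) = −18472.3.
Balance: K_1 + 32710×ρ = K_2, so ρ = (K_2 − K_1)/32710 = 93550.2/32710 = 2.86 g/cm³.

2.86 g/cm³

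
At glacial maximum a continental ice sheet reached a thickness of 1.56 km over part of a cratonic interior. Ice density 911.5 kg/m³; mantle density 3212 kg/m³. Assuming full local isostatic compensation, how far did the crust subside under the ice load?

0.443 km

Isostatic balance requires: the ice load ρ_ice t is balanced by mantle displaced below, ρ_m s.
s = t ρ_ice / ρ_m = 1.56 km × 911.5/3212 = 0.443 km.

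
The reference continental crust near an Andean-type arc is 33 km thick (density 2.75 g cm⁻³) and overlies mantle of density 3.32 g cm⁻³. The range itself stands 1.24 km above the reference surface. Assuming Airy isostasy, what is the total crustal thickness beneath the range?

Root depth r = h ρ_c / (ρ_m − ρ_c) = 1.24 km × 2.75 / 0.57 = 5.982 km.
Total thickness = T + h + r = 33 km + 1.24 km + 5.982 km = 40.2 km.

40.2 km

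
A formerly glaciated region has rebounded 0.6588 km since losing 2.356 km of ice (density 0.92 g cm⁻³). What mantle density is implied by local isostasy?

ρ_m = ρ_ice t / u = 0.92 × 2.356 km/0.6588 km = 3.29 g cm⁻³.

3.29 g cm⁻³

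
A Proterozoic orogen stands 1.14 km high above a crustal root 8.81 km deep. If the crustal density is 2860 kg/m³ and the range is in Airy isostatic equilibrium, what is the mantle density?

3230 kg/m³

Airy balance: ρ_c h = (ρ_m − ρ_c) r → ρ_m = ρ_c (1 + h/r).
ρ_m = 2860 × (1 + 1.14 km/8.81 km) = 3230 kg/m³.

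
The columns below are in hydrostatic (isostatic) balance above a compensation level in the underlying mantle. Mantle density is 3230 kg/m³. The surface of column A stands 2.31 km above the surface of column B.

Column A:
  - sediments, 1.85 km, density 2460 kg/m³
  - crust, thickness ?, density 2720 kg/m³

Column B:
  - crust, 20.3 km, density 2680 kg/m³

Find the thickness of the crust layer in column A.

Take the compensation level at the base of the deeper column (depth z_c below the surface of column A) and equate Σ ρ_i t_i down to z_c; mantle fills any gap and the z_c terms cancel.
Column A: 1.85×2460 + x×2720 + (z_c − 1.85 − x)×3230
Column B: 2.31×0 + 20.3×2680 + (z_c − 2.31 − 20.3)×3230
The z_c×3230 term appears on both sides and cancels. Collect the known terms of each column as K = Σ(ρt)_known − 3230 × (depth of known layers): K_A = 4551 − 3230×1.85 = −1424.5; K_B = 54404 − 3230×(2.31 + 20.3) = −18626.3.
Balance: K_A − x×(3230 − 2720) = K_B, so x = (K_A − K_B)/(3230 − 2720) = 17201.8/510 = 33.7 km.

33.7 km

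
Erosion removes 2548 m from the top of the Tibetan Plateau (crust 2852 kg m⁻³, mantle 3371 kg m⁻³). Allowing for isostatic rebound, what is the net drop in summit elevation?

Rebound u = e ρ_c/ρ_m = 2548 m × 2852/3371 = 2156 m.
Net surface drop = e − u = 2548 m − 2156 m = e (ρ_m − ρ_c)/ρ_m = 392 m.

392 m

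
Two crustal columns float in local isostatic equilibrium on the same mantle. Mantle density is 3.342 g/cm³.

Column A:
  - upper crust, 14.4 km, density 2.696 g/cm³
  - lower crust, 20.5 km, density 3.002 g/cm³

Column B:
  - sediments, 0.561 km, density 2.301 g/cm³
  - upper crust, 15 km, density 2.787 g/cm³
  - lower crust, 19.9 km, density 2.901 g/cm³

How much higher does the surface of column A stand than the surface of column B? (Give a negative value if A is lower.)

−0.423 km

For any compensation level in the mantle, the mantle terms cancel and isostasy reduces to e = (Σt_A − Σt_B) − (Σ(ρt)_A − Σ(ρt)_B) / ρ_m.
Σt_A = 34.9 km; Σt_B = 35.461 km; Σ(ρt)_A = 100.3634; Σ(ρt)_B = 100.825761 (in km·g/cm³).
e = (34.9 − 35.461) − (100.3634 − 100.825761) / 3.342 = −0.423 km.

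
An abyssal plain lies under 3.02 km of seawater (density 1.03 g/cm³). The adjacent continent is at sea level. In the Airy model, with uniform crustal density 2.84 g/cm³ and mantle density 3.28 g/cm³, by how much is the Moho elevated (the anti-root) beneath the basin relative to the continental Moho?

In Airy isostatic equilibrium: replacing crust with seawater at the top is compensated by replacing crust with mantle at the base: d (ρ_c − ρ_w) = a (ρ_m − ρ_c).
a = d (ρ_c − ρ_w)/(ρ_m − ρ_c) = 3.02 km × 1.81/0.44 = 12.4 km.

12.4 km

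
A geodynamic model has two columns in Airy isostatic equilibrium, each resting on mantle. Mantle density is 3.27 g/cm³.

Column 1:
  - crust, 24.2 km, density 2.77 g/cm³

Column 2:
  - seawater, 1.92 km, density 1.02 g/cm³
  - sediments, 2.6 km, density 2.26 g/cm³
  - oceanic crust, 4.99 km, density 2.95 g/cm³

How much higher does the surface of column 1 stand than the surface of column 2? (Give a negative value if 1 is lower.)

For any compensation level in the mantle, the mantle terms cancel and isostasy reduces to e = (Σt_1 − Σt_2) − (Σ(ρt)_1 − Σ(ρt)_2) / ρ_m.
Σt_1 = 24.2 km; Σt_2 = 9.51 km; Σ(ρt)_1 = 67.034; Σ(ρt)_2 = 22.5549 (in km·g/cm³).
e = (24.2 − 9.51) − (67.034 − 22.5549) / 3.27 = 1.09 km.

1.09 km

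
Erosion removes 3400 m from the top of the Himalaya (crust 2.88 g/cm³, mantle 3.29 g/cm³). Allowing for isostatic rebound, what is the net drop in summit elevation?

424 m

Rebound u = e ρ_c/ρ_m = 3400 m × 2.88/3.29 = 2976 m.
Net surface drop = e − u = 3400 m − 2976 m = e (ρ_m − ρ_c)/ρ_m = 424 m.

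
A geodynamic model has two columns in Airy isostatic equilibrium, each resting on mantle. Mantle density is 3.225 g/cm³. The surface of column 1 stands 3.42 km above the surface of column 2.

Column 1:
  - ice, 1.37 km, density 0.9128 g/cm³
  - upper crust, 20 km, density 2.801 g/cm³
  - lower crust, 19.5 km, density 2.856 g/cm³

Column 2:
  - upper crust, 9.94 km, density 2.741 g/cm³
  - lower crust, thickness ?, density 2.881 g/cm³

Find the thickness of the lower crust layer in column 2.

Take the compensation level at the base of the deeper column (depth z_c below the surface of column 1) and equate Σ ρ_i t_i down to z_c; mantle fills any gap and the z_c terms cancel.
Column 1: 1.37×0.9128 + 20×2.801 + 19.5×2.856 + (z_c − 40.87)×3.225
Column 2: 3.42×0 + 9.94×2.741 + x×2.881 + (z_c − 3.42 − 9.94 − x)×3.225
The z_c×3.225 term appears on both sides and cancels. Collect the known terms of each column as K = Σ(ρt)_known − 3.225 × (depth of known layers): K_1 = 112.962536 − 3.225×40.87 = −18.843214; K_2 = 27.24554 − 3.225×(3.42 + 9.94) = −15.84046.
Balance: K_1 = K_2 − x×(3.225 − 2.881), so x = (K_2 − K_1)/(3.225 − 2.881) = 3.00275/0.344 = 8.73 km.

8.73 km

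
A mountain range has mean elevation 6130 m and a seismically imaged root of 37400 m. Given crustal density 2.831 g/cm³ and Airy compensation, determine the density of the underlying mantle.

3.3 g/cm³

Airy balance: ρ_c h = (ρ_m − ρ_c) r → ρ_m = ρ_c (1 + h/r).
ρ_m = 2.831 × (1 + 6130 m/37400 m) = 3.3 g/cm³.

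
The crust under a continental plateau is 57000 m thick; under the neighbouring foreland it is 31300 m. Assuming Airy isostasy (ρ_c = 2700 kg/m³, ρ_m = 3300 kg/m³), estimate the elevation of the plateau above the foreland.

4670 m

Excess crust Δ = 57000 m − 31300 m = 25700 m, split between elevation h and root r with h + r = Δ.
Airy balance ρ_c h = (ρ_m − ρ_c) r gives r = h ρ_c/(ρ_m − ρ_c), so h (1 + ρ_c/(ρ_m − ρ_c)) = Δ, i.e. h = Δ (ρ_m − ρ_c)/ρ_m.
h = 25700 m × 600/3300 = 4670 m.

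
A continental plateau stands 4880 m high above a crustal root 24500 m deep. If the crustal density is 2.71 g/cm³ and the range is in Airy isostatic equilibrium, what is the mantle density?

3.25 g/cm³

Airy balance: ρ_c h = (ρ_m − ρ_c) r → ρ_m = ρ_c (1 + h/r).
ρ_m = 2.71 × (1 + 4880 m/24500 m) = 3.25 g/cm³.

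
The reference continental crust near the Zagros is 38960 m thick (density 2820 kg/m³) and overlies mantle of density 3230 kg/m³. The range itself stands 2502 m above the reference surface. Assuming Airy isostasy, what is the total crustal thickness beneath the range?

Root depth r = h ρ_c / (ρ_m − ρ_c) = 2502 m × 2820 / 410 = 17210 m.
Total thickness = T + h + r = 38960 m + 2502 m + 17210 m = 58700 m.

58700 m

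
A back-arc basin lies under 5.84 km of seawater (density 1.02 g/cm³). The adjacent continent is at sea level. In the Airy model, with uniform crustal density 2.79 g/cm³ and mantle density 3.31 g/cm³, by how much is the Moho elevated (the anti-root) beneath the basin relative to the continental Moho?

19.9 km

Equating mass per unit area of the two columns: replacing crust with seawater at the top is compensated by replacing crust with mantle at the base: d (ρ_c − ρ_w) = a (ρ_m − ρ_c).
a = d (ρ_c − ρ_w)/(ρ_m − ρ_c) = 5.84 km × 1.77/0.52 = 19.9 km.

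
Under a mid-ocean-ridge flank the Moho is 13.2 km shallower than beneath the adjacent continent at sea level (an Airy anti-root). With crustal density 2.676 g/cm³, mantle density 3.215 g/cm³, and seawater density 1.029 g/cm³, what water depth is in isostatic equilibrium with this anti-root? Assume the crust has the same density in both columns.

Replacing a thickness d of crust by seawater at the top must be balanced by replacing crust with mantle at the base: d (ρ_c − ρ_w) = a (ρ_m − ρ_c).
d = a (ρ_m − ρ_c)/(ρ_c − ρ_w) = 13.2 km × 0.539/1.647 = 4.32 km.

4.32 km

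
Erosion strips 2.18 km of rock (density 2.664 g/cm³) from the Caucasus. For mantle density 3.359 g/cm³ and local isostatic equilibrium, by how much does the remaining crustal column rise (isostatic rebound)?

Unloading: uplift u = e ρ_c/ρ_m = 2.18 km × 2.664/3.359 = 1.73 km.

1.73 km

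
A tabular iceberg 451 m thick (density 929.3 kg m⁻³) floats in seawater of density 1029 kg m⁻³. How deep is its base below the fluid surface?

Draft d = t ρ_obj/ρ_fluid = 451 m × 929.3/1029 = 407 m.

407 m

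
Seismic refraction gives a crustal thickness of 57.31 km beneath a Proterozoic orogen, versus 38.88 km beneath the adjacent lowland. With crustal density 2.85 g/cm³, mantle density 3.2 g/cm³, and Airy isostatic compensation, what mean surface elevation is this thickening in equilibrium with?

2.02 km

Excess crust Δ = 57.31 km − 38.88 km = 18.43 km, split between elevation h and root r with h + r = Δ.
Airy balance ρ_c h = (ρ_m − ρ_c) r gives r = h ρ_c/(ρ_m − ρ_c), so h (1 + ρ_c/(ρ_m − ρ_c)) = Δ, i.e. h = Δ (ρ_m − ρ_c)/ρ_m.
h = 18.43 km × 0.35/3.2 = 2.02 km.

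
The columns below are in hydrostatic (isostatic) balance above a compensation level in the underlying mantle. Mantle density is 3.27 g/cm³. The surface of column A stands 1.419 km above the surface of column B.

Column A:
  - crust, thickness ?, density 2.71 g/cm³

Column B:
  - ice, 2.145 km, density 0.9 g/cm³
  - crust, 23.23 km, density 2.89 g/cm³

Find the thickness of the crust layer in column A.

33.1 km

Take the compensation level at the base of the deeper column (depth z_c below the surface of column A) and equate Σ ρ_i t_i down to z_c; mantle fills any gap and the z_c terms cancel.
Column A: x×2.71 + (z_c − 0 − x)×3.27
Column B: 1.419×0 + 2.145×0.9 + 23.23×2.89 + (z_c − 1.419 − 25.375)×3.27
The z_c×3.27 term appears on both sides and cancels. Collect the known terms of each column as K = Σ(ρt)_known − 3.27 × (depth of known layers): K_A = 0 − 3.27×0 = 0; K_B = 69.0652 − 3.27×(1.419 + 25.375) = −18.55118.
Balance: K_A − x×(3.27 − 2.71) = K_B, so x = (K_A − K_B)/(3.27 − 2.71) = 18.5512/0.56 = 33.1 km.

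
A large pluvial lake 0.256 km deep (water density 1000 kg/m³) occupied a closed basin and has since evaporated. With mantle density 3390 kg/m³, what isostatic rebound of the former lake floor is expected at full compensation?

u = d ρ_w/ρ_m = 0.256 km × 1000/3390 = 0.0755 km.

0.0755 km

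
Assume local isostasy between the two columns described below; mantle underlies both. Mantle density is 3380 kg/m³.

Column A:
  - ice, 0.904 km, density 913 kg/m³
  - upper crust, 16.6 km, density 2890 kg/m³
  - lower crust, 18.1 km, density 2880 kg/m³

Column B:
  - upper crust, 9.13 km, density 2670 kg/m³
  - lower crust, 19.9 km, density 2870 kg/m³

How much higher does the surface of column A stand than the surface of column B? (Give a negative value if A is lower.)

For any compensation level in the mantle, the mantle terms cancel and isostasy reduces to e = (Σt_A − Σt_B) − (Σ(ρt)_A − Σ(ρt)_B) / ρ_m.
Σt_A = 35.604 km; Σt_B = 29.03 km; Σ(ρt)_A = 100927.352; Σ(ρt)_B = 81490.1 (in km·kg/m³).
e = (35.604 − 29.03) − (100927.352 − 81490.1) / 3380 = 0.823 km.

0.823 km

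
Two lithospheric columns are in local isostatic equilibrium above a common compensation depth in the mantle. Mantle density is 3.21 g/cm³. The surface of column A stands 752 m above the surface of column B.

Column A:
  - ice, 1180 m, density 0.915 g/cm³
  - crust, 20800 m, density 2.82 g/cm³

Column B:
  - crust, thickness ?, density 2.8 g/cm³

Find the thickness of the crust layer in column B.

20500 m

Take the compensation level at the base of the deeper column (depth z_c below the surface of column A) and equate Σ ρ_i t_i down to z_c; mantle fills any gap and the z_c terms cancel.
Column A: 1180×0.915 + 20800×2.82 + (z_c − 21980)×3.21
Column B: 752×0 + x×2.8 + (z_c − 752 − 0 − x)×3.21
The z_c×3.21 term appears on both sides and cancels. Collect the known terms of each column as K = Σ(ρt)_known − 3.21 × (depth of known layers): K_A = 59735.7 − 3.21×21980 = −10820.1; K_B = 0 − 3.21×(752 + 0) = −2413.92.
Balance: K_A = K_B − x×(3.21 − 2.8), so x = (K_B − K_A)/(3.21 − 2.8) = 8406.18/0.41 = 20500 m.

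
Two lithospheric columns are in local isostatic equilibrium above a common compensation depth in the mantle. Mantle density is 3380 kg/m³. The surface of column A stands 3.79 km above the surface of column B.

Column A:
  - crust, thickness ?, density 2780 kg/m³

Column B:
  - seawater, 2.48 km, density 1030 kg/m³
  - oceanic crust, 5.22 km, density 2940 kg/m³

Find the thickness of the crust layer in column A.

Take the compensation level at the base of the deeper column (depth z_c below the surface of column A) and equate Σ ρ_i t_i down to z_c; mantle fills any gap and the z_c terms cancel.
Column A: x×2780 + (z_c − 0 − x)×3380
Column B: 3.79×0 + 2.48×1030 + 5.22×2940 + (z_c − 3.79 − 7.7)×3380
The z_c×3380 term appears on both sides and cancels. Collect the known terms of each column as K = Σ(ρt)_known − 3380 × (depth of known layers): K_A = 0 − 3380×0 = 0; K_B = 17901.2 − 3380×(3.79 + 7.7) = −20935.
Balance: K_A − x×(3380 − 2780) = K_B, so x = (K_A − K_B)/(3380 − 2780) = 20935/600 = 34.9 km.

34.9 km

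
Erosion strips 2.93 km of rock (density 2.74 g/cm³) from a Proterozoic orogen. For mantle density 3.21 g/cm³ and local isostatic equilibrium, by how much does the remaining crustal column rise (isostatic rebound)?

2.5 km

Unloading: uplift u = e ρ_c/ρ_m = 2.93 km × 2.74/3.21 = 2.5 km.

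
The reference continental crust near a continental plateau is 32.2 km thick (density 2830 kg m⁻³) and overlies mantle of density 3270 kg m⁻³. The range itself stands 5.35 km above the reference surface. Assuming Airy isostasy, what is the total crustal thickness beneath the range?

72 km

Root depth r = h ρ_c / (ρ_m − ρ_c) = 5.35 km × 2830 / 440 = 34.41 km.
Total thickness = T + h + r = 32.2 km + 5.35 km + 34.41 km = 72 km.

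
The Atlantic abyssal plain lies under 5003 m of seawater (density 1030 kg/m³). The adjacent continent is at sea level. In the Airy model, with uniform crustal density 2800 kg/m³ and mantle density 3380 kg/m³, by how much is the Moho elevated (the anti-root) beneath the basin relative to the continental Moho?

Equating mass per unit area of the two columns: replacing crust with seawater at the top is compensated by replacing crust with mantle at the base: d (ρ_c − ρ_w) = a (ρ_m − ρ_c).
a = d (ρ_c − ρ_w)/(ρ_m − ρ_c) = 5003 m × 1770/580 = 15300 m.

15300 m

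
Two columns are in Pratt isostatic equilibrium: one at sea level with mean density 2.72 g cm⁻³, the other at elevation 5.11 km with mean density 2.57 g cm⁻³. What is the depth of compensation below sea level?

ρ_ref D = ρ (D + h) → D (ρ_ref − ρ) = ρ h.
D = ρ h/(ρ_ref − ρ) = 2.57 × 5.11 km/(2.72 − 2.57) = 87.6 km.

87.6 km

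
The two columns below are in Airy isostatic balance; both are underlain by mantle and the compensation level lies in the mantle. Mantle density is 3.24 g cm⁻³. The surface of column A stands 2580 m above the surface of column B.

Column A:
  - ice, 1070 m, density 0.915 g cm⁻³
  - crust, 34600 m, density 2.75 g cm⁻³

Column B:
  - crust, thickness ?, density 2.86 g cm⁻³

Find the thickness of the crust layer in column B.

Take the compensation level at the base of the deeper column (depth z_c below the surface of column A) and equate Σ ρ_i t_i down to z_c; mantle fills any gap and the z_c terms cancel.
Column A: 1070×0.915 + 34600×2.75 + (z_c − 35670)×3.24
Column B: 2580×0 + x×2.86 + (z_c − 2580 − 0 − x)×3.24
The z_c×3.24 term appears on both sides and cancels. Collect the known terms of each column as K = Σ(ρt)_known − 3.24 × (depth of known layers): K_A = 96129.05 − 3.24×35670 = −19441.75; K_B = 0 − 3.24×(2580 + 0) = −8359.2.
Balance: K_A = K_B − x×(3.24 − 2.86), so x = (K_B − K_A)/(3.24 − 2.86) = 11082.6/0.38 = 29200 m.

29200 m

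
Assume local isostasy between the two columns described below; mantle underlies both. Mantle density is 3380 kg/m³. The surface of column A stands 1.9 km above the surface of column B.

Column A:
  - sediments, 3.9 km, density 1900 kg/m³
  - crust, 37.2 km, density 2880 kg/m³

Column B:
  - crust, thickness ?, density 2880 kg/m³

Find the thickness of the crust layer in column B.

35.9 km

Take the compensation level at the base of the deeper column (depth z_c below the surface of column A) and equate Σ ρ_i t_i down to z_c; mantle fills any gap and the z_c terms cancel.
Column A: 3.9×1900 + 37.2×2880 + (z_c − 41.1)×3380
Column B: 1.9×0 + x×2880 + (z_c − 1.9 − 0 − x)×3380
The z_c×3380 term appears on both sides and cancels. Collect the known terms of each column as K = Σ(ρt)_known − 3380 × (depth of known layers): K_A = 114546 − 3380×41.1 = −24372; K_B = 0 − 3380×(1.9 + 0) = −6422.
Balance: K_A = K_B − x×(3380 − 2880), so x = (K_B − K_A)/(3380 − 2880) = 17950/500 = 35.9 km.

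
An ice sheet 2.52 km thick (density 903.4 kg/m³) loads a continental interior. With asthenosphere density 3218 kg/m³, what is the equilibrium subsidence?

Isostatic balance requires: the ice load ρ_ice t is balanced by mantle displaced below, ρ_m s.
s = t ρ_ice / ρ_m = 2.52 km × 903.4/3218 = 0.707 km.

0.707 km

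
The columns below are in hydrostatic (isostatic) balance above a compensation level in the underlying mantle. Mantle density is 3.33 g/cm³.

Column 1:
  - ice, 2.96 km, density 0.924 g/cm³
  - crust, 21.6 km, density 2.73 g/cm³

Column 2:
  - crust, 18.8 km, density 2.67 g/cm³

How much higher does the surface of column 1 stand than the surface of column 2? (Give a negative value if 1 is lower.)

For any compensation level in the mantle, the mantle terms cancel and isostasy reduces to e = (Σt_1 − Σt_2) − (Σ(ρt)_1 − Σ(ρt)_2) / ρ_m.
Σt_1 = 24.56 km; Σt_2 = 18.8 km; Σ(ρt)_1 = 61.70304; Σ(ρt)_2 = 50.196 (in km·g/cm³).
e = (24.56 − 18.8) − (61.70304 − 50.196) / 3.33 = 2.3 km.

2.3 km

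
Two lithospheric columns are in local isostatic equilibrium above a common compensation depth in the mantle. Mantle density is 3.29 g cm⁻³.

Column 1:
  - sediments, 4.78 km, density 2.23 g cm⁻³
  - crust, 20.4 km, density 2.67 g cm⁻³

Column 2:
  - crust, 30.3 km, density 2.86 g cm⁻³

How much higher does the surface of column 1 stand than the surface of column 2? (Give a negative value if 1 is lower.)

1.42 km

For any compensation level in the mantle, the mantle terms cancel and isostasy reduces to e = (Σt_1 − Σt_2) − (Σ(ρt)_1 − Σ(ρt)_2) / ρ_m.
Σt_1 = 25.18 km; Σt_2 = 30.3 km; Σ(ρt)_1 = 65.1274; Σ(ρt)_2 = 86.658 (in km·g cm⁻³).
e = (25.18 − 30.3) − (65.1274 − 86.658) / 3.29 = 1.42 km.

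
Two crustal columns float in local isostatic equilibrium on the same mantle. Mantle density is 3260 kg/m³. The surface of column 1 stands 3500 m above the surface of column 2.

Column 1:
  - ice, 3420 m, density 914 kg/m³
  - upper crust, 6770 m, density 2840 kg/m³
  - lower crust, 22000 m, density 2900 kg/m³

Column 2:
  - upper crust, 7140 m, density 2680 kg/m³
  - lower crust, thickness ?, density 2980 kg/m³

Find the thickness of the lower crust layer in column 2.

Take the compensation level at the base of the deeper column (depth z_c below the surface of column 1) and equate Σ ρ_i t_i down to z_c; mantle fills any gap and the z_c terms cancel.
Column 1: 3420×914 + 6770×2840 + 22000×2900 + (z_c − 32190)×3260
Column 2: 3500×0 + 7140×2680 + x×2980 + (z_c − 3500 − 7140 − x)×3260
The z_c×3260 term appears on both sides and cancels. Collect the known terms of each column as K = Σ(ρt)_known − 3260 × (depth of known layers): K_1 = 86152680 − 3260×32190 = −18786720; K_2 = 19135200 − 3260×(3500 + 7140) = −15551200.
Balance: K_1 = K_2 − x×(3260 − 2980), so x = (K_2 − K_1)/(3260 − 2980) = 3235520/280 = 11600 m.

11600 m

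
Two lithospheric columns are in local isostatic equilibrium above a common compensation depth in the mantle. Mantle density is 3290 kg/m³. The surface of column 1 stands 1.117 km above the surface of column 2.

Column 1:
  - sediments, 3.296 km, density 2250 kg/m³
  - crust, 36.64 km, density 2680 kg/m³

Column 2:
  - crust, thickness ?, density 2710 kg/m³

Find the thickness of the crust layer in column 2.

38.1 km

Take the compensation level at the base of the deeper column (depth z_c below the surface of column 1) and equate Σ ρ_i t_i down to z_c; mantle fills any gap and the z_c terms cancel.
Column 1: 3.296×2250 + 36.64×2680 + (z_c − 39.936)×3290
Column 2: 1.117×0 + x×2710 + (z_c − 1.117 − 0 − x)×3290
The z_c×3290 term appears on both sides and cancels. Collect the known terms of each column as K = Σ(ρt)_known − 3290 × (depth of known layers): K_1 = 105611.2 − 3290×39.936 = −25778.24; K_2 = 0 − 3290×(1.117 + 0) = −3674.93.
Balance: K_1 = K_2 − x×(3290 − 2710), so x = (K_2 − K_1)/(3290 − 2710) = 22103.3/580 = 38.1 km.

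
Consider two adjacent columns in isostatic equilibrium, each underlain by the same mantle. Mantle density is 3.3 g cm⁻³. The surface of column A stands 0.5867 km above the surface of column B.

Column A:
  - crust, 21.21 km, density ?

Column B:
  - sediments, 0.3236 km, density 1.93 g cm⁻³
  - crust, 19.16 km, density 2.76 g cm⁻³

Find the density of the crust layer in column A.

Take the compensation level at the base of the deeper column (depth z_c below the surface of column A) and equate Σ ρ_i t_i down to z_c; mantle fills any gap and the z_c terms cancel.
Column A: 21.21×ρ + (z_c − 21.21)×3.3
Column B: 0.5867×0 + 0.3236×1.93 + 19.16×2.76 + (z_c − 0.5867 − 19.4836)×3.3
The z_c×3.3 term appears on both sides and cancels. Collect the known terms of each column as K = Σ(ρt)_known − 3.3 × (depth of known layers): K_A = 0 − 3.3×21.21 = −69.993; K_B = 53.506148 − 3.3×(0.5867 + 19.4836) = −12.725842.
Balance: K_A + 21.21×ρ = K_B, so ρ = (K_B − K_A)/21.21 = 57.2672/21.21 = 2.7 g cm⁻³.

2.7 g cm⁻³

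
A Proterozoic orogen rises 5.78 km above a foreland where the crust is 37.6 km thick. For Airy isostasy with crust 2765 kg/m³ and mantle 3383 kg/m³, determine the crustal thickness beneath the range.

Root depth r = h ρ_c / (ρ_m − ρ_c) = 5.78 km × 2765 / 618 = 25.86 km.
Total thickness = T + h + r = 37.6 km + 5.78 km + 25.86 km = 69.2 km.

69.2 km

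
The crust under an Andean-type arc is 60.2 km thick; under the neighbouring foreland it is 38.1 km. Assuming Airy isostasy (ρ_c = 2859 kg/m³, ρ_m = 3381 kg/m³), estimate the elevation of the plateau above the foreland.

Excess crust Δ = 60.2 km − 38.1 km = 22.1 km, split between elevation h and root r with h + r = Δ.
Airy balance ρ_c h = (ρ_m − ρ_c) r gives r = h ρ_c/(ρ_m − ρ_c), so h (1 + ρ_c/(ρ_m − ρ_c)) = Δ, i.e. h = Δ (ρ_m − ρ_c)/ρ_m.
h = 22.1 km × 522/3381 = 3.41 km.

3.41 km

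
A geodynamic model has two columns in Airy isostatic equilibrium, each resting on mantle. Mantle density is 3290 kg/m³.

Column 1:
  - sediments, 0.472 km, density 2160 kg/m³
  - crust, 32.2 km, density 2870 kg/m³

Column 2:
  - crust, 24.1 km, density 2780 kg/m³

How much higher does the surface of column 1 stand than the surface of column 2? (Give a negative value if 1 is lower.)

For any compensation level in the mantle, the mantle terms cancel and isostasy reduces to e = (Σt_1 − Σt_2) − (Σ(ρt)_1 − Σ(ρt)_2) / ρ_m.
Σt_1 = 32.672 km; Σt_2 = 24.1 km; Σ(ρt)_1 = 93433.52; Σ(ρt)_2 = 66998 (in km·kg/m³).
e = (32.672 − 24.1) − (93433.52 − 66998) / 3290 = 0.537 km.

0.537 km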